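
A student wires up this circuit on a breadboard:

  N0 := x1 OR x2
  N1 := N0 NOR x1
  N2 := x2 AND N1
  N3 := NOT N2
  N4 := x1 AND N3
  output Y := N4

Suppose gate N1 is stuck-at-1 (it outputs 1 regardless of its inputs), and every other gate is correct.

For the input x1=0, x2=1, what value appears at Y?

Propagate with N1 forced: N0=1, N1=1 [stuck-at-1], N2=1, N3=0, N4=0.
So Y = 0. (Same as the fault-free value — the fault is masked on this input.)

0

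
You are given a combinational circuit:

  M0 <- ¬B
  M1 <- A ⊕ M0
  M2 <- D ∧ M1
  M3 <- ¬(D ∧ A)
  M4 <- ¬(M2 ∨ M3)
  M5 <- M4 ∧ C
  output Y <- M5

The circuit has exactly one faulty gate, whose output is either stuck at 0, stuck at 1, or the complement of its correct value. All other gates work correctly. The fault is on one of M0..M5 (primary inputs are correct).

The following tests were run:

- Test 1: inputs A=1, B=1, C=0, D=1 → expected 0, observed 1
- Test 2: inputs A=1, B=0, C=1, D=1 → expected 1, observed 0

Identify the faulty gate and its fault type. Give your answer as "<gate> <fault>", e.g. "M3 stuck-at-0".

Fault-free values for test 1 (A=1, B=1, C=0, D=1): M0=0, M1=1, M2=1, M3=0, M4=0, M5=0, giving Y=0. Observed 1.
Test 1: faults giving observed 1 are {M5 stuck-at-1, M5 inverted output}.
Test 2 (A=1, B=0, C=1, D=1): fault-free M0=1, M1=0, M2=0, M3=0, M4=1, M5=1 → 1; observed 0. Eliminates M5 stuck-at-1.
Only M5 inverted output is consistent with every test.

M5 inverted output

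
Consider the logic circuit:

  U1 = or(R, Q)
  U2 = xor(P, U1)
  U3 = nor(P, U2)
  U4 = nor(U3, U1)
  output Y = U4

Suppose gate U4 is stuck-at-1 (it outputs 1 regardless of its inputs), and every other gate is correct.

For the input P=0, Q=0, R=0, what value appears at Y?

1

Propagate with U4 forced: U1=0, U2=0, U3=1, U4=1 [stuck-at-1].
So Y = 1. (Without the fault it would be 0.)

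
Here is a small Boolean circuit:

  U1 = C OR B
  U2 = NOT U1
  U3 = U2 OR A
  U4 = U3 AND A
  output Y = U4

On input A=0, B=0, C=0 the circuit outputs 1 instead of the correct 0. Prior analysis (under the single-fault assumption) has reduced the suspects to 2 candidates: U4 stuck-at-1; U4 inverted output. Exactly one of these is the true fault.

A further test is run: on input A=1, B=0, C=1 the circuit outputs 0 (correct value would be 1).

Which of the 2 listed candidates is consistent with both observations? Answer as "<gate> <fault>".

U4 inverted output

Evaluate each candidate on input A=1, B=0, C=1:
  U4 stuck-at-1: U1=1, U2=0, U3=1, U4=1 [stuck-at-1] → 1 — eliminated
  U4 inverted output: U1=1, U2=0, U3=1, U4=0 [inverted output] → 0 — matches
Only U4 inverted output reproduces the observed 0.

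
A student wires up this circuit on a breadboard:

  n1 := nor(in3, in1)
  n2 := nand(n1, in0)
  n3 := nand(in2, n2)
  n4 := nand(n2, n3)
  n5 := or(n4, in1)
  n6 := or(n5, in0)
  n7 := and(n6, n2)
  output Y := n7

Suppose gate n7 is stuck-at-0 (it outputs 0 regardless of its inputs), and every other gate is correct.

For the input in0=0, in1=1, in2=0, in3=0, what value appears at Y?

0

Propagate with n7 forced: n1=0, n2=1, n3=1, n4=0, n5=1, n6=1, n7=0 [stuck-at-0].
So Y = 0. (Without the fault it would be 1.)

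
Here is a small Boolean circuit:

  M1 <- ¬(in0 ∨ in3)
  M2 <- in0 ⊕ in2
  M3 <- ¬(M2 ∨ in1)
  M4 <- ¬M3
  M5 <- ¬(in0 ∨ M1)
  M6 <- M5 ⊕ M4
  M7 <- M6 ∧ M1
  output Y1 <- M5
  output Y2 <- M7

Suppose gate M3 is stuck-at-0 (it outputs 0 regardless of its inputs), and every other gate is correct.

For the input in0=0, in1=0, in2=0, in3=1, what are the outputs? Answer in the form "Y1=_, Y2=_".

Propagate with M3 forced: M1=0, M2=0, M3=0 [stuck-at-0], M4=1, M5=1, M6=0, M7=0.
So the outputs are Y1=1, Y2=0. (Same as the fault-free value — the fault is masked on this input.)

Y1=1, Y2=0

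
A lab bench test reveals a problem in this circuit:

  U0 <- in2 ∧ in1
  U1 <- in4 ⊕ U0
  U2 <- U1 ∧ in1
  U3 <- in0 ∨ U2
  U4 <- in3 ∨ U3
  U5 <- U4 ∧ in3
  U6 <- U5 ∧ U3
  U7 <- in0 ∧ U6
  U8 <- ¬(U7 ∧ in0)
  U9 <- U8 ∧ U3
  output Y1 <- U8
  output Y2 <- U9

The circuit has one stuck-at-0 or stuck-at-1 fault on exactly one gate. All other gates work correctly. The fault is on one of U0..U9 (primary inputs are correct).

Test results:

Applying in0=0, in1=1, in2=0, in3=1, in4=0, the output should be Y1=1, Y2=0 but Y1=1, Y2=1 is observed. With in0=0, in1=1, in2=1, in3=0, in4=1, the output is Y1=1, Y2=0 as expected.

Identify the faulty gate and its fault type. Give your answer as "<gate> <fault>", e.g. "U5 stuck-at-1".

U0 stuck-at-1

Fault-free values for test 1 (in0=0, in1=1, in2=0, in3=1, in4=0): U0=0, U1=0, U2=0, U3=0, U4=1, U5=1, U6=0, U7=0, U8=1, U9=0, giving Y1=1, Y2=0. Observed Y1=1, Y2=1.
Test 1: faults giving observed Y1=1, Y2=1 are {U0 stuck-at-1, U1 stuck-at-1, U2 stuck-at-1, U3 stuck-at-1, U9 stuck-at-1}.
Test 2 (in0=0, in1=1, in2=1, in3=0, in4=1): fault-free U0=1, U1=0, U2=0, U3=0, U4=0, U5=0, U6=0, U7=0, U8=1, U9=0 → Y1=1, Y2=0; observed Y1=1, Y2=0. Eliminates U1 stuck-at-1, U2 stuck-at-1, U3 stuck-at-1, U9 stuck-at-1.
Only U0 stuck-at-1 is consistent with every test.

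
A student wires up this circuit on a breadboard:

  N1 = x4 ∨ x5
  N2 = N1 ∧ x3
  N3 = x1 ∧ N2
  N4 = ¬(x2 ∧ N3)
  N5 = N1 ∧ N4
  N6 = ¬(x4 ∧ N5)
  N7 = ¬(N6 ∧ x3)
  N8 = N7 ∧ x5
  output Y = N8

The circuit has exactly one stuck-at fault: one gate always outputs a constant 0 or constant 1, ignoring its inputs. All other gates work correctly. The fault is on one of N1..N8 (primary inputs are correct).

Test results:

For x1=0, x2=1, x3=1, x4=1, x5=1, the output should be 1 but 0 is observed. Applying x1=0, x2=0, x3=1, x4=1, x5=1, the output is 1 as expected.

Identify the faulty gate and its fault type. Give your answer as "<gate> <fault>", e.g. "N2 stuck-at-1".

Fault-free values for test 1 (x1=0, x2=1, x3=1, x4=1, x5=1): N1=1, N2=1, N3=0, N4=1, N5=1, N6=0, N7=1, N8=1, giving Y=1. Observed 0.
Test 1: faults giving observed 0 are {N1 stuck-at-0, N3 stuck-at-1, N4 stuck-at-0, N5 stuck-at-0, N6 stuck-at-1, N7 stuck-at-0, N8 stuck-at-0}.
Test 2 (x1=0, x2=0, x3=1, x4=1, x5=1): fault-free N1=1, N2=1, N3=0, N4=1, N5=1, N6=0, N7=1, N8=1 → 1; observed 1. Eliminates N1 stuck-at-0, N4 stuck-at-0, N5 stuck-at-0, N6 stuck-at-1, N7 stuck-at-0, N8 stuck-at-0.
Only N3 stuck-at-1 is consistent with every test.

N3 stuck-at-1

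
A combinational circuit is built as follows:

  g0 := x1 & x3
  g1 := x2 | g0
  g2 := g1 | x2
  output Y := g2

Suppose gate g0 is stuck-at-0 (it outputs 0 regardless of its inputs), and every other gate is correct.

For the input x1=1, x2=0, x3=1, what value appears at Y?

Propagate with g0 forced: g0=0 [stuck-at-0], g1=0, g2=0.
So Y = 0. (Without the fault it would be 1.)

0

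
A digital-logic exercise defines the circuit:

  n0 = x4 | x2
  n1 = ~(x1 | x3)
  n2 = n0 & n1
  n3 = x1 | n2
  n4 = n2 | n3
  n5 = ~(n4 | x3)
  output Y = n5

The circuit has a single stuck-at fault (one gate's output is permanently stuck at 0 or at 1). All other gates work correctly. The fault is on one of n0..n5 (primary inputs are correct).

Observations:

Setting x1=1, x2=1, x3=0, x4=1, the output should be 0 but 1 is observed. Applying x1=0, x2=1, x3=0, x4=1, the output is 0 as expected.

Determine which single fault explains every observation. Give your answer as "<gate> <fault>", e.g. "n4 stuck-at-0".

n3 stuck-at-0

Fault-free values for test 1 (x1=1, x2=1, x3=0, x4=1): n0=1, n1=0, n2=0, n3=1, n4=1, n5=0, giving Y=0. Observed 1.
Test 1: faults giving observed 1 are {n3 stuck-at-0, n4 stuck-at-0, n5 stuck-at-1}.
Test 2 (x1=0, x2=1, x3=0, x4=1): fault-free n0=1, n1=1, n2=1, n3=1, n4=1, n5=0 → 0; observed 0. Eliminates n4 stuck-at-0, n5 stuck-at-1.
Only n3 stuck-at-0 is consistent with every test.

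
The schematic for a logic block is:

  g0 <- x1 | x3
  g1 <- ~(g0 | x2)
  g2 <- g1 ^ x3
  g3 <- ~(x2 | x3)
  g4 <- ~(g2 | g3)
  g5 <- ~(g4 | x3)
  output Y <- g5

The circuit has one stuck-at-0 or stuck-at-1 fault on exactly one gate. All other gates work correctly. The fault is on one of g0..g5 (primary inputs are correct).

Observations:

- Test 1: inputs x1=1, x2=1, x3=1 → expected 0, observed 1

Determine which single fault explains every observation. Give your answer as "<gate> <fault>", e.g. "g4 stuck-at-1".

Fault-free values for test 1 (x1=1, x2=1, x3=1): g0=1, g1=0, g2=1, g3=0, g4=0, g5=0, giving Y=0. Observed 1.
Test 1: faults giving observed 1 are {g5 stuck-at-1}.
Only g5 stuck-at-1 is consistent with every test.

g5 stuck-at-1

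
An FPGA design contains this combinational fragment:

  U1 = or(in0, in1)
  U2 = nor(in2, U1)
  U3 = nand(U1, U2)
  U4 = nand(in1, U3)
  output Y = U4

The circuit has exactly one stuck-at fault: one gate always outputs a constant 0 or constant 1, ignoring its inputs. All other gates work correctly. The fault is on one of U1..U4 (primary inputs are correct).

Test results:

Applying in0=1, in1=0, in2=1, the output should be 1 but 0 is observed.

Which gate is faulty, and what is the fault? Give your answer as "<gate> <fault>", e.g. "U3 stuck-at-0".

Fault-free values for test 1 (in0=1, in1=0, in2=1): U1=1, U2=0, U3=1, U4=1, giving Y=1. Observed 0.
Test 1: faults giving observed 0 are {U4 stuck-at-0}.
Only U4 stuck-at-0 is consistent with every test.

U4 stuck-at-0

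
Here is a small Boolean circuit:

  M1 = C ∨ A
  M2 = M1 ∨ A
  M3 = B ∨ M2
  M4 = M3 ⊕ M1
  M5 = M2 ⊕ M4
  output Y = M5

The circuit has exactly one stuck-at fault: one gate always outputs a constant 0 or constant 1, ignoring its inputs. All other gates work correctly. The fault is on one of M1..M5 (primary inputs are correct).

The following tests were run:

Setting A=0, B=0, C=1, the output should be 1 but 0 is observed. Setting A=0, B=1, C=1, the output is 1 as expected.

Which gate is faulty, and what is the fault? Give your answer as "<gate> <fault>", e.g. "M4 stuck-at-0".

Fault-free values for test 1 (A=0, B=0, C=1): M1=1, M2=1, M3=1, M4=0, M5=1, giving Y=1. Observed 0.
Test 1: faults giving observed 0 are {M1 stuck-at-0, M3 stuck-at-0, M4 stuck-at-1, M5 stuck-at-0}.
Test 2 (A=0, B=1, C=1): fault-free M1=1, M2=1, M3=1, M4=0, M5=1 → 1; observed 1. Eliminates M3 stuck-at-0, M4 stuck-at-1, M5 stuck-at-0.
Only M1 stuck-at-0 is consistent with every test.

M1 stuck-at-0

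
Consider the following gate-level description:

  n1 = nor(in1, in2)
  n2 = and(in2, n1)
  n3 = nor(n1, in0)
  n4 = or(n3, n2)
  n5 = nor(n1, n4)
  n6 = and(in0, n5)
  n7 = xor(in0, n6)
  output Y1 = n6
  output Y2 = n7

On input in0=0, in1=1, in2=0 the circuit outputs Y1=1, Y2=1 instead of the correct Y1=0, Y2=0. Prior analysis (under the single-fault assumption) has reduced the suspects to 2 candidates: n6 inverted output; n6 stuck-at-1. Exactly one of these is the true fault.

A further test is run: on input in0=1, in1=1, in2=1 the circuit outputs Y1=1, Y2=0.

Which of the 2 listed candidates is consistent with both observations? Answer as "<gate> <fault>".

Evaluate each candidate on input in0=1, in1=1, in2=1:
  n6 inverted output: n1=0, n2=0, n3=0, n4=0, n5=1, n6=0 [inverted output], n7=1 → Y1=0, Y2=1 — eliminated
  n6 stuck-at-1: n1=0, n2=0, n3=0, n4=0, n5=1, n6=1 [stuck-at-1], n7=0 → Y1=1, Y2=0 — matches
Only n6 stuck-at-1 reproduces the observed Y1=1, Y2=0.

n6 stuck-at-1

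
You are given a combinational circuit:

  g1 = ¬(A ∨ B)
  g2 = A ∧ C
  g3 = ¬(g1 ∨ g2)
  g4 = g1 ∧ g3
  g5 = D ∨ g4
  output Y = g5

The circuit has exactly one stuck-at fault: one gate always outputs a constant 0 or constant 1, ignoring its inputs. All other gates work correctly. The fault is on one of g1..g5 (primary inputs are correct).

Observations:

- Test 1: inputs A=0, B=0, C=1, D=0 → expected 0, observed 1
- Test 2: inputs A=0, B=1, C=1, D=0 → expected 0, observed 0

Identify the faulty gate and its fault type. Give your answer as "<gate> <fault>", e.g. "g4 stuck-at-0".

Fault-free values for test 1 (A=0, B=0, C=1, D=0): g1=1, g2=0, g3=0, g4=0, g5=0, giving Y=0. Observed 1.
Test 1: faults giving observed 1 are {g3 stuck-at-1, g4 stuck-at-1, g5 stuck-at-1}.
Test 2 (A=0, B=1, C=1, D=0): fault-free g1=0, g2=0, g3=1, g4=0, g5=0 → 0; observed 0. Eliminates g4 stuck-at-1, g5 stuck-at-1.
Only g3 stuck-at-1 is consistent with every test.

g3 stuck-at-1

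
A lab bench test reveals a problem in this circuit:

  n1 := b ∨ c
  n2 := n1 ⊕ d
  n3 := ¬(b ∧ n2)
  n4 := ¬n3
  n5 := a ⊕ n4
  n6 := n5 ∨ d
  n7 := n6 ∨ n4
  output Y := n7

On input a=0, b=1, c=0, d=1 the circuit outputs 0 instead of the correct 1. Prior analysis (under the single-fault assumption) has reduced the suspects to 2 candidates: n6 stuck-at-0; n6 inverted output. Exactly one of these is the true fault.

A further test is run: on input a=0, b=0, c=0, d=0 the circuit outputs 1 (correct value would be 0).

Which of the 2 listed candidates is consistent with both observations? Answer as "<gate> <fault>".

Evaluate each candidate on input a=0, b=0, c=0, d=0:
  n6 stuck-at-0: n1=0, n2=0, n3=1, n4=0, n5=0, n6=0 [stuck-at-0], n7=0 → 0 — eliminated
  n6 inverted output: n1=0, n2=0, n3=1, n4=0, n5=0, n6=1 [inverted output], n7=1 → 1 — matches
Only n6 inverted output reproduces the observed 1.

n6 inverted output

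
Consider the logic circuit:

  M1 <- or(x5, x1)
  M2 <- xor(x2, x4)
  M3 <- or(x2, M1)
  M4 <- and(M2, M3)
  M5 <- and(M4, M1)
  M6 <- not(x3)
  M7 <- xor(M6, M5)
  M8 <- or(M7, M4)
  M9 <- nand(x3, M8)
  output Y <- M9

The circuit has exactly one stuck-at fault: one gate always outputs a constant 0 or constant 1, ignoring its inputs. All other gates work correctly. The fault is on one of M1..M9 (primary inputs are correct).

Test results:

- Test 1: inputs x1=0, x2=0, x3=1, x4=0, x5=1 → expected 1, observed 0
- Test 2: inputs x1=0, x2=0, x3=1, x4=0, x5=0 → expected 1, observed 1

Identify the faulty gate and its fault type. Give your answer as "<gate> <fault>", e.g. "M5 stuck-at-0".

Fault-free values for test 1 (x1=0, x2=0, x3=1, x4=0, x5=1): M1=1, M2=0, M3=1, M4=0, M5=0, M6=0, M7=0, M8=0, M9=1, giving Y=1. Observed 0.
Test 1: faults giving observed 0 are {M2 stuck-at-1, M4 stuck-at-1, M5 stuck-at-1, M6 stuck-at-1, M7 stuck-at-1, M8 stuck-at-1, M9 stuck-at-0}.
Test 2 (x1=0, x2=0, x3=1, x4=0, x5=0): fault-free M1=0, M2=0, M3=0, M4=0, M5=0, M6=0, M7=0, M8=0, M9=1 → 1; observed 1. Eliminates M4 stuck-at-1, M5 stuck-at-1, M6 stuck-at-1, M7 stuck-at-1, M8 stuck-at-1, M9 stuck-at-0.
Only M2 stuck-at-1 is consistent with every test.

M2 stuck-at-1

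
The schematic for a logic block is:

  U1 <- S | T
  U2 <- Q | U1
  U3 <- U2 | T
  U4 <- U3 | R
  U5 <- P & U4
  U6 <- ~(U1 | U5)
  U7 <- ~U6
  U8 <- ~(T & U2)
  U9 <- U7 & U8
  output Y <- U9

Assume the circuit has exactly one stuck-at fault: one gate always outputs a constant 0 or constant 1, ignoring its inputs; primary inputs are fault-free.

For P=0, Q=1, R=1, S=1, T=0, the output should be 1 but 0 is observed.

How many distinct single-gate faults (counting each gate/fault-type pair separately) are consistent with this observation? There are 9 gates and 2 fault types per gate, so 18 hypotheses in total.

5

Fault-free: U1=1, U2=1, U3=1, U4=1, U5=0, U6=0, U7=1, U8=1, U9=1 → 1. Observed 0.
  U1: stuck-at-0 ✓; others ✗
  U2: none of the 2 fault types match ✗
  U3: none of the 2 fault types match ✗
  U4: none of the 2 fault types match ✗
  U5: none of the 2 fault types match ✗
  U6: stuck-at-1 ✓; others ✗
  U7: stuck-at-0 ✓; others ✗
  U8: stuck-at-0 ✓; others ✗
  U9: stuck-at-0 ✓; others ✗
Consistent faults: {U1 stuck-at-0, U6 stuck-at-1, U7 stuck-at-0, U8 stuck-at-0, U9 stuck-at-0} — 5 in all.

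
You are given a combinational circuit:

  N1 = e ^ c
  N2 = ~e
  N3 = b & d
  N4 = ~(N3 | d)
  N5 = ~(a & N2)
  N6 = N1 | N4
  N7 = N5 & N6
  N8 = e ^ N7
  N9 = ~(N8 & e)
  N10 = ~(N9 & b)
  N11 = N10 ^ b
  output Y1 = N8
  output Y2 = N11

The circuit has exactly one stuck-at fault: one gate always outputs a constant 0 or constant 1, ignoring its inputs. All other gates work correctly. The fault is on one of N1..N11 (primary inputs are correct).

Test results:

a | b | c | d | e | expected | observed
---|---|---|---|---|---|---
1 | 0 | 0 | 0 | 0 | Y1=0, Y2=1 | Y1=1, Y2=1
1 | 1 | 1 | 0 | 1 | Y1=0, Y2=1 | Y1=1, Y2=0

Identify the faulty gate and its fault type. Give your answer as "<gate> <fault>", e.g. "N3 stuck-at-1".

Fault-free values for test 1 (a=1, b=0, c=0, d=0, e=0): N1=0, N2=1, N3=0, N4=1, N5=0, N6=1, N7=0, N8=0, N9=1, N10=1, N11=1, giving Y1=0, Y2=1. Observed Y1=1, Y2=1.
Test 1: faults giving observed Y1=1, Y2=1 are {N2 stuck-at-0, N5 stuck-at-1, N7 stuck-at-1, N8 stuck-at-1}.
Test 2 (a=1, b=1, c=1, d=0, e=1): fault-free N1=0, N2=0, N3=0, N4=1, N5=1, N6=1, N7=1, N8=0, N9=1, N10=0, N11=1 → Y1=0, Y2=1; observed Y1=1, Y2=0. Eliminates N2 stuck-at-0, N5 stuck-at-1, N7 stuck-at-1.
Only N8 stuck-at-1 is consistent with every test.

N8 stuck-at-1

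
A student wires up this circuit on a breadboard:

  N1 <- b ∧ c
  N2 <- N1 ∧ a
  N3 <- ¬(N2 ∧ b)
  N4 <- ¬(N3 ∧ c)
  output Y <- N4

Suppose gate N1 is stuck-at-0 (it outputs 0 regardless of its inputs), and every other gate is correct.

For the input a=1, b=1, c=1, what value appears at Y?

Propagate with N1 forced: N1=0 [stuck-at-0], N2=0, N3=1, N4=0.
So Y = 0. (Without the fault it would be 1.)

0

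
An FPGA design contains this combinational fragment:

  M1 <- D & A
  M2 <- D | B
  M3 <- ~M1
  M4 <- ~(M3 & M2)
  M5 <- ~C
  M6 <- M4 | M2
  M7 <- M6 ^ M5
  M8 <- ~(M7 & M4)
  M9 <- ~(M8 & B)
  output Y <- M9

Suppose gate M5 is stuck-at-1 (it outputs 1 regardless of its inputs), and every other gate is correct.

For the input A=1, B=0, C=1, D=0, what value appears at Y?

1

Propagate with M5 forced: M1=0, M2=0, M3=1, M4=1, M5=1 [stuck-at-1], M6=1, M7=0, M8=1, M9=1.
So Y = 1. (Same as the fault-free value — the fault is masked on this input.)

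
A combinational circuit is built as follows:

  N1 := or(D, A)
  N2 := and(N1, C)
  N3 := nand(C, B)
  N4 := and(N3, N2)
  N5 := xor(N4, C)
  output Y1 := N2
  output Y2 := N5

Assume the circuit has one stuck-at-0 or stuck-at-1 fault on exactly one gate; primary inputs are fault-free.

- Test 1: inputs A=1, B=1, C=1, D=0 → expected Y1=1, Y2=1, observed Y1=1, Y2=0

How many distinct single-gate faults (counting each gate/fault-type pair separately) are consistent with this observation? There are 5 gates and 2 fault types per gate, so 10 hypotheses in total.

3

Fault-free: N1=1, N2=1, N3=0, N4=0, N5=1 → Y1=1, Y2=1. Observed Y1=1, Y2=0.
  N1 stuck-at-0: output Y1=0, Y2=1 ✗
  N1 stuck-at-1: output Y1=1, Y2=1 ✗
  N2 stuck-at-0: output Y1=0, Y2=1 ✗
  N2 stuck-at-1: output Y1=1, Y2=1 ✗
  N3 stuck-at-0: output Y1=1, Y2=1 ✗
  N3 stuck-at-1: output Y1=1, Y2=0 ✓
  N4 stuck-at-0: output Y1=1, Y2=1 ✗
  N4 stuck-at-1: output Y1=1, Y2=0 ✓
  N5 stuck-at-0: output Y1=1, Y2=0 ✓
  N5 stuck-at-1: output Y1=1, Y2=1 ✗
Consistent faults: {N3 stuck-at-1, N4 stuck-at-1, N5 stuck-at-0} — 3 in all.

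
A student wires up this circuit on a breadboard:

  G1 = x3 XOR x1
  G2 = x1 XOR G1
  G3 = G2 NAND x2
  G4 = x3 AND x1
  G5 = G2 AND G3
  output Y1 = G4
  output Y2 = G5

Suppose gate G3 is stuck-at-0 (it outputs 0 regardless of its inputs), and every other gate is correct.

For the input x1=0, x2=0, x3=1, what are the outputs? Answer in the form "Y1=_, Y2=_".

Y1=0, Y2=0

Propagate with G3 forced: G1=1, G2=1, G3=0 [stuck-at-0], G4=0, G5=0.
So the outputs are Y1=0, Y2=0. (Without the fault they would be Y1=0, Y2=1.)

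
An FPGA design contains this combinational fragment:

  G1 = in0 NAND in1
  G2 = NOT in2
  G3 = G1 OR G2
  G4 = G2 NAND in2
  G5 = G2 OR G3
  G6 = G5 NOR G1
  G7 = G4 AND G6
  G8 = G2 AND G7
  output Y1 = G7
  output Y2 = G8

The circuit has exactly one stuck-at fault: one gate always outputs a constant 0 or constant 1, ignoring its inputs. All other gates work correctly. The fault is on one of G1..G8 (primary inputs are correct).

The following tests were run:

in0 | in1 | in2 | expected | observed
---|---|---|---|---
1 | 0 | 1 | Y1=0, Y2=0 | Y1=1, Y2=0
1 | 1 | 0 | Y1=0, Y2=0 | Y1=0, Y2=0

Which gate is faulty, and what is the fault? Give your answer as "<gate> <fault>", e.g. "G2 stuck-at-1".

G1 stuck-at-0

Fault-free values for test 1 (in0=1, in1=0, in2=1): G1=1, G2=0, G3=1, G4=1, G5=1, G6=0, G7=0, G8=0, giving Y1=0, Y2=0. Observed Y1=1, Y2=0.
Test 1: faults giving observed Y1=1, Y2=0 are {G1 stuck-at-0, G6 stuck-at-1, G7 stuck-at-1}.
Test 2 (in0=1, in1=1, in2=0): fault-free G1=0, G2=1, G3=1, G4=1, G5=1, G6=0, G7=0, G8=0 → Y1=0, Y2=0; observed Y1=0, Y2=0. Eliminates G6 stuck-at-1, G7 stuck-at-1.
Only G1 stuck-at-0 is consistent with every test.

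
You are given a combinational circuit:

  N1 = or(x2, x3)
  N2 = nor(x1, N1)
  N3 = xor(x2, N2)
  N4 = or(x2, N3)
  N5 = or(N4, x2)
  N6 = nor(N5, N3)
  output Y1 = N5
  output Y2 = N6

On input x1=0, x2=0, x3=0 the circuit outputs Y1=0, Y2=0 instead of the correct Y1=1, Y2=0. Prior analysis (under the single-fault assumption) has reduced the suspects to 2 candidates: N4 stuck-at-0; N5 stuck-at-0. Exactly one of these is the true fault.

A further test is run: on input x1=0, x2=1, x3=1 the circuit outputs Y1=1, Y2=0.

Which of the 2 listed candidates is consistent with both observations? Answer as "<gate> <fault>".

N4 stuck-at-0

Evaluate each candidate on input x1=0, x2=1, x3=1:
  N4 stuck-at-0: N1=1, N2=0, N3=1, N4=0 [stuck-at-0], N5=1, N6=0 → Y1=1, Y2=0 — matches
  N5 stuck-at-0: N1=1, N2=0, N3=1, N4=1, N5=0 [stuck-at-0], N6=0 → Y1=0, Y2=0 — eliminated
Only N4 stuck-at-0 reproduces the observed Y1=1, Y2=0.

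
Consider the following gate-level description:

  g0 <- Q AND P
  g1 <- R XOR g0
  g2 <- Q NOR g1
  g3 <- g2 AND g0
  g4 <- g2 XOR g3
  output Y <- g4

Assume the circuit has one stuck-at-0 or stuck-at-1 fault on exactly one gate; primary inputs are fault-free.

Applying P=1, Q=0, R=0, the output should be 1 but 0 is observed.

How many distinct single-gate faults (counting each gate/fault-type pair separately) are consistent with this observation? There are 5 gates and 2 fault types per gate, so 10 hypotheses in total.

Fault-free: g0=0, g1=0, g2=1, g3=0, g4=1 → 1. Observed 0.
  g0 stuck-at-0: output 1 ✗
  g0 stuck-at-1: output 0 ✓
  g1 stuck-at-0: output 1 ✗
  g1 stuck-at-1: output 0 ✓
  g2 stuck-at-0: output 0 ✓
  g2 stuck-at-1: output 1 ✗
  g3 stuck-at-0: output 1 ✗
  g3 stuck-at-1: output 0 ✓
  g4 stuck-at-0: output 0 ✓
  g4 stuck-at-1: output 1 ✗
Consistent faults: {g0 stuck-at-1, g1 stuck-at-1, g2 stuck-at-0, g3 stuck-at-1, g4 stuck-at-0} — 5 in all.

5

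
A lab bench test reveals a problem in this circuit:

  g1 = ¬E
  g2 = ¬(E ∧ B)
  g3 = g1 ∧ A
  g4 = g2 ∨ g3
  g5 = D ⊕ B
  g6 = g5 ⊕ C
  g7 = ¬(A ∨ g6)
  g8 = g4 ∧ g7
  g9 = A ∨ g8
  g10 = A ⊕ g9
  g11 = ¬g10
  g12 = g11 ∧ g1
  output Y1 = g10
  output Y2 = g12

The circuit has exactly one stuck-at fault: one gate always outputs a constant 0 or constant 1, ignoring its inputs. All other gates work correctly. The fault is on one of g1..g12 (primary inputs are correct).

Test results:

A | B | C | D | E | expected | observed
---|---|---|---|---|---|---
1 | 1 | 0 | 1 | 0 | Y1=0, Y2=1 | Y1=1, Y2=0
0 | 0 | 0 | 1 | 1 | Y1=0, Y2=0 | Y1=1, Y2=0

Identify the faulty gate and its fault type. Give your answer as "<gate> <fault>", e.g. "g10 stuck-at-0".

Fault-free values for test 1 (A=1, B=1, C=0, D=1, E=0): g1=1, g2=1, g3=1, g4=1, g5=0, g6=0, g7=0, g8=0, g9=1, g10=0, g11=1, g12=1, giving Y1=0, Y2=1. Observed Y1=1, Y2=0.
Test 1: faults giving observed Y1=1, Y2=0 are {g9 stuck-at-0, g10 stuck-at-1}.
Test 2 (A=0, B=0, C=0, D=1, E=1): fault-free g1=0, g2=1, g3=0, g4=1, g5=1, g6=1, g7=0, g8=0, g9=0, g10=0, g11=1, g12=0 → Y1=0, Y2=0; observed Y1=1, Y2=0. Eliminates g9 stuck-at-0.
Only g10 stuck-at-1 is consistent with every test.

g10 stuck-at-1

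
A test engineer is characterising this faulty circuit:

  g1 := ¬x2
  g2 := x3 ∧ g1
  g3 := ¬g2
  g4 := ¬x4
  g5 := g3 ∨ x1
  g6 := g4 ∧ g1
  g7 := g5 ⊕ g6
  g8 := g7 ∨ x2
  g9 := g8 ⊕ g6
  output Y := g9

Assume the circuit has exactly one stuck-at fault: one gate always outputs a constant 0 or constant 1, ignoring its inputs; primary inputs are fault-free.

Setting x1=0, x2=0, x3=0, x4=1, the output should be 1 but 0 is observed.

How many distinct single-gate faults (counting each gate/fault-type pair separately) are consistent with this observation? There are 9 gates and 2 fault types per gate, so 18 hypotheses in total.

6

Fault-free: g1=1, g2=0, g3=1, g4=0, g5=1, g6=0, g7=1, g8=1, g9=1 → 1. Observed 0.
  g1: none of the 2 fault types match ✗
  g2: stuck-at-1 ✓; others ✗
  g3: stuck-at-0 ✓; others ✗
  g4: none of the 2 fault types match ✗
  g5: stuck-at-0 ✓; others ✗
  g6: none of the 2 fault types match ✗
  g7: stuck-at-0 ✓; others ✗
  g8: stuck-at-0 ✓; others ✗
  g9: stuck-at-0 ✓; others ✗
Consistent faults: {g2 stuck-at-1, g3 stuck-at-0, g5 stuck-at-0, g7 stuck-at-0, g8 stuck-at-0, g9 stuck-at-0} — 6 in all.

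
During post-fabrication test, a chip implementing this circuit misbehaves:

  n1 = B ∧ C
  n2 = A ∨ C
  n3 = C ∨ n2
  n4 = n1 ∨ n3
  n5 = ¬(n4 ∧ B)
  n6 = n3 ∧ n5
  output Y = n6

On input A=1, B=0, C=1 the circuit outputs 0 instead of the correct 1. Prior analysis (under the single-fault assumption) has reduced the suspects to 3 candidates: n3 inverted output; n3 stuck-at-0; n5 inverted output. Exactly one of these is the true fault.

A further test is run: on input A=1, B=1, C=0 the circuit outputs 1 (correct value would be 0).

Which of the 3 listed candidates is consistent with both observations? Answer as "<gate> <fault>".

n5 inverted output

Evaluate each candidate on input A=1, B=1, C=0:
  n3 inverted output: n1=0, n2=1, n3=0 [inverted output], n4=0, n5=1, n6=0 → 0 — eliminated
  n3 stuck-at-0: n1=0, n2=1, n3=0 [stuck-at-0], n4=0, n5=1, n6=0 → 0 — eliminated
  n5 inverted output: n1=0, n2=1, n3=1, n4=1, n5=1 [inverted output], n6=1 → 1 — matches
Only n5 inverted output reproduces the observed 1.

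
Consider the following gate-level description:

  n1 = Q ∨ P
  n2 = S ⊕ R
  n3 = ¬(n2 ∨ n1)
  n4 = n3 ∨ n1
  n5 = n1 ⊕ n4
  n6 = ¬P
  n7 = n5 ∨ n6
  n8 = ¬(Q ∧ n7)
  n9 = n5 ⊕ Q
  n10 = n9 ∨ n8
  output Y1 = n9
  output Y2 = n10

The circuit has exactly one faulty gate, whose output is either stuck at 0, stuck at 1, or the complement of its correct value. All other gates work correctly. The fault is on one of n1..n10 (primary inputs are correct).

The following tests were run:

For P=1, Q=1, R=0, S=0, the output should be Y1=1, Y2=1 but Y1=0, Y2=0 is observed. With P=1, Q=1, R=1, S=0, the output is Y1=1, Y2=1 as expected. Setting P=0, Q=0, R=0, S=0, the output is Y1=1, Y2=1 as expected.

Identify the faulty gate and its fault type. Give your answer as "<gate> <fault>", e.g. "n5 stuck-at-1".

Fault-free values for test 1 (P=1, Q=1, R=0, S=0): n1=1, n2=0, n3=0, n4=1, n5=0, n6=0, n7=0, n8=1, n9=1, n10=1, giving Y1=1, Y2=1. Observed Y1=0, Y2=0.
Test 1: faults giving observed Y1=0, Y2=0 are {n1 stuck-at-0, n1 inverted output, n4 stuck-at-0, n4 inverted output, n5 stuck-at-1, n5 inverted output}.
Test 2 (P=1, Q=1, R=1, S=0): fault-free n1=1, n2=1, n3=0, n4=1, n5=0, n6=0, n7=0, n8=1, n9=1, n10=1 → Y1=1, Y2=1; observed Y1=1, Y2=1. Eliminates n4 stuck-at-0, n4 inverted output, n5 stuck-at-1, n5 inverted output.
Test 3 (P=0, Q=0, R=0, S=0): fault-free n1=0, n2=0, n3=1, n4=1, n5=1, n6=1, n7=1, n8=1, n9=1, n10=1 → Y1=1, Y2=1; observed Y1=1, Y2=1. Eliminates n1 inverted output.
Only n1 stuck-at-0 is consistent with every test.

n1 stuck-at-0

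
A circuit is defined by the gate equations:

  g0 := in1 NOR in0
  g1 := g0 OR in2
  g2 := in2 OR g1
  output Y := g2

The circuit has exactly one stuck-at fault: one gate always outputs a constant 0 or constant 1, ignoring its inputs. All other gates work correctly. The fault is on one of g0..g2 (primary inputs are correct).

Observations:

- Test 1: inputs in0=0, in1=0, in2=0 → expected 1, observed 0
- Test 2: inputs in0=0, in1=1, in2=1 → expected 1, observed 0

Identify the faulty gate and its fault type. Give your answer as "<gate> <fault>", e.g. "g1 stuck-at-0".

g2 stuck-at-0

Fault-free values for test 1 (in0=0, in1=0, in2=0): g0=1, g1=1, g2=1, giving Y=1. Observed 0.
Test 1: faults giving observed 0 are {g0 stuck-at-0, g1 stuck-at-0, g2 stuck-at-0}.
Test 2 (in0=0, in1=1, in2=1): fault-free g0=0, g1=1, g2=1 → 1; observed 0. Eliminates g0 stuck-at-0, g1 stuck-at-0.
Only g2 stuck-at-0 is consistent with every test.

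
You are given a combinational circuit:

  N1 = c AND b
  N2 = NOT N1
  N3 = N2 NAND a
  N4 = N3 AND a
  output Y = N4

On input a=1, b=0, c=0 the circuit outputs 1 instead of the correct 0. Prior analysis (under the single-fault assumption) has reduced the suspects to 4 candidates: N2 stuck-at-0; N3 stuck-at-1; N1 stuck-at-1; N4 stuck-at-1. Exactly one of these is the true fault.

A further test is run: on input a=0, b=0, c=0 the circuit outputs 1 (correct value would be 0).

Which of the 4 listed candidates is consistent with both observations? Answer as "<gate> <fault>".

Evaluate each candidate on input a=0, b=0, c=0:
  N2 stuck-at-0: N1=0, N2=0 [stuck-at-0], N3=1, N4=0 → 0 — eliminated
  N3 stuck-at-1: N1=0, N2=1, N3=1 [stuck-at-1], N4=0 → 0 — eliminated
  N1 stuck-at-1: N1=1 [stuck-at-1], N2=0, N3=1, N4=0 → 0 — eliminated
  N4 stuck-at-1: N1=0, N2=1, N3=1, N4=1 [stuck-at-1] → 1 — matches
Only N4 stuck-at-1 reproduces the observed 1.

N4 stuck-at-1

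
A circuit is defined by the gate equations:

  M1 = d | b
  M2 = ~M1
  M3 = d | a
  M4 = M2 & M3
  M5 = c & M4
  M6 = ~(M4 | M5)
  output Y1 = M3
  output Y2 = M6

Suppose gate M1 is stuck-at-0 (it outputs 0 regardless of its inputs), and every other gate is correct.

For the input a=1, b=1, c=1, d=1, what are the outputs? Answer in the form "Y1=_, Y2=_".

Propagate with M1 forced: M1=0 [stuck-at-0], M2=1, M3=1, M4=1, M5=1, M6=0.
So the outputs are Y1=1, Y2=0. (Without the fault they would be Y1=1, Y2=1.)

Y1=1, Y2=0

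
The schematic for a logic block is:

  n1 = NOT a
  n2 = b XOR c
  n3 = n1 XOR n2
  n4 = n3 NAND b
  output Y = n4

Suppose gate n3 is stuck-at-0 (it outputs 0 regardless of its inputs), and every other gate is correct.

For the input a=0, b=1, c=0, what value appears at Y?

Propagate with n3 forced: n1=1, n2=1, n3=0 [stuck-at-0], n4=1.
So Y = 1. (Same as the fault-free value — the fault is masked on this input.)

1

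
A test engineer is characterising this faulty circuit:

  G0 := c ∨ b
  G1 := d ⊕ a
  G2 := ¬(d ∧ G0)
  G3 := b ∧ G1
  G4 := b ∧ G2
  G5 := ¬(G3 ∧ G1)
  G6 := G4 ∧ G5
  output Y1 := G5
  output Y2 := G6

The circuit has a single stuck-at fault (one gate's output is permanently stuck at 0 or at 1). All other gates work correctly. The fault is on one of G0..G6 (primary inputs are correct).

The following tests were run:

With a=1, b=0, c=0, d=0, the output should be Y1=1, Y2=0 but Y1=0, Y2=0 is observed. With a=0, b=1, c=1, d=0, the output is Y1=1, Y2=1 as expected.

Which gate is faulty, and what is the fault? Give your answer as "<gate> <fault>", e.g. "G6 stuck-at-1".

G3 stuck-at-1

Fault-free values for test 1 (a=1, b=0, c=0, d=0): G0=0, G1=1, G2=1, G3=0, G4=0, G5=1, G6=0, giving Y1=1, Y2=0. Observed Y1=0, Y2=0.
Test 1: faults giving observed Y1=0, Y2=0 are {G3 stuck-at-1, G5 stuck-at-0}.
Test 2 (a=0, b=1, c=1, d=0): fault-free G0=1, G1=0, G2=1, G3=0, G4=1, G5=1, G6=1 → Y1=1, Y2=1; observed Y1=1, Y2=1. Eliminates G5 stuck-at-0.
Only G3 stuck-at-1 is consistent with every test.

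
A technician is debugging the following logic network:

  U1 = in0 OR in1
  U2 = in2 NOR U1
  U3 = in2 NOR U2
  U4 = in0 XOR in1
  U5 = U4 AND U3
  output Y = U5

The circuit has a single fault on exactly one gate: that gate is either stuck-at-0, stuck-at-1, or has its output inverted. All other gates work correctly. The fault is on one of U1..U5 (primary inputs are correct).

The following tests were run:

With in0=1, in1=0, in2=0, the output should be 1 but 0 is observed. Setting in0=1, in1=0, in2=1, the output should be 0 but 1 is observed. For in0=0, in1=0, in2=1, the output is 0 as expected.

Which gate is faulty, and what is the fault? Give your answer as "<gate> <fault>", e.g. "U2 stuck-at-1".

Fault-free values for test 1 (in0=1, in1=0, in2=0): U1=1, U2=0, U3=1, U4=1, U5=1, giving Y=1. Observed 0.
Test 1: faults giving observed 0 are {U1 stuck-at-0, U1 inverted output, U2 stuck-at-1, U2 inverted output, U3 stuck-at-0, U3 inverted output, U4 stuck-at-0, U4 inverted output, U5 stuck-at-0, U5 inverted output}.
Test 2 (in0=1, in1=0, in2=1): fault-free U1=1, U2=0, U3=0, U4=1, U5=0 → 0; observed 1. Eliminates U1 stuck-at-0, U1 inverted output, U2 stuck-at-1, U2 inverted output, U3 stuck-at-0, U4 stuck-at-0, U4 inverted output, U5 stuck-at-0.
Test 3 (in0=0, in1=0, in2=1): fault-free U1=0, U2=0, U3=0, U4=0, U5=0 → 0; observed 0. Eliminates U5 inverted output.
Only U3 inverted output is consistent with every test.

U3 inverted output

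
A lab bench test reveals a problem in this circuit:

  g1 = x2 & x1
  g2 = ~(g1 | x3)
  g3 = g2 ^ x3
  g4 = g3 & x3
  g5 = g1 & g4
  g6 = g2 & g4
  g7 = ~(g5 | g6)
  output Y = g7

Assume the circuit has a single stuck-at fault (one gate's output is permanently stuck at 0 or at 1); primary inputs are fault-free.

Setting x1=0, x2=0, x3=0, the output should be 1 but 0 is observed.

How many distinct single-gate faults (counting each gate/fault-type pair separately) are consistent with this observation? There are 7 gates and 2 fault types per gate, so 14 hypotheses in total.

4

Fault-free: g1=0, g2=1, g3=1, g4=0, g5=0, g6=0, g7=1 → 1. Observed 0.
  g1 stuck-at-0: output 1 ✗
  g1 stuck-at-1: output 1 ✗
  g2 stuck-at-0: output 1 ✗
  g2 stuck-at-1: output 1 ✗
  g3 stuck-at-0: output 1 ✗
  g3 stuck-at-1: output 1 ✗
  g4 stuck-at-0: output 1 ✗
  g4 stuck-at-1: output 0 ✓
  g5 stuck-at-0: output 1 ✗
  g5 stuck-at-1: output 0 ✓
  g6 stuck-at-0: output 1 ✗
  g6 stuck-at-1: output 0 ✓
  g7 stuck-at-0: output 0 ✓
  g7 stuck-at-1: output 1 ✗
Consistent faults: {g4 stuck-at-1, g5 stuck-at-1, g6 stuck-at-1, g7 stuck-at-0} — 4 in all.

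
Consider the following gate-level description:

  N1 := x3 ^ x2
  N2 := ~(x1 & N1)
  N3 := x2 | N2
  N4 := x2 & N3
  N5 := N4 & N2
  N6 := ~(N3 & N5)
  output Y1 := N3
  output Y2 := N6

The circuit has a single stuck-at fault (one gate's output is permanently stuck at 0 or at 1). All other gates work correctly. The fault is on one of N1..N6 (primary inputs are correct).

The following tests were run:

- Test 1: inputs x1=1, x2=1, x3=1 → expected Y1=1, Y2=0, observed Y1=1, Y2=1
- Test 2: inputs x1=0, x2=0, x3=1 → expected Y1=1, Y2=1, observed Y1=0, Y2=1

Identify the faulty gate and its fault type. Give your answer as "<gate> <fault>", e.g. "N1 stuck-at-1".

Fault-free values for test 1 (x1=1, x2=1, x3=1): N1=0, N2=1, N3=1, N4=1, N5=1, N6=0, giving Y1=1, Y2=0. Observed Y1=1, Y2=1.
Test 1: faults giving observed Y1=1, Y2=1 are {N1 stuck-at-1, N2 stuck-at-0, N4 stuck-at-0, N5 stuck-at-0, N6 stuck-at-1}.
Test 2 (x1=0, x2=0, x3=1): fault-free N1=1, N2=1, N3=1, N4=0, N5=0, N6=1 → Y1=1, Y2=1; observed Y1=0, Y2=1. Eliminates N1 stuck-at-1, N4 stuck-at-0, N5 stuck-at-0, N6 stuck-at-1.
Only N2 stuck-at-0 is consistent with every test.

N2 stuck-at-0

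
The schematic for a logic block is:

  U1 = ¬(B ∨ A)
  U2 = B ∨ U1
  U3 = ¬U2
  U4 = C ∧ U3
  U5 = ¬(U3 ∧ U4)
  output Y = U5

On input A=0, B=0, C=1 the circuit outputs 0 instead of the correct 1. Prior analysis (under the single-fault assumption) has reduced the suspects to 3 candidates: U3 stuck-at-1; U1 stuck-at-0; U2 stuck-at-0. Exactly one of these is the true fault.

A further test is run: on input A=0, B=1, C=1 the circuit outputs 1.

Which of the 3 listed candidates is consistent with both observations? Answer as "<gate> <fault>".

Evaluate each candidate on input A=0, B=1, C=1:
  U3 stuck-at-1: U1=0, U2=1, U3=1 [stuck-at-1], U4=1, U5=0 → 0 — eliminated
  U1 stuck-at-0: U1=0 [stuck-at-0], U2=1, U3=0, U4=0, U5=1 → 1 — matches
  U2 stuck-at-0: U1=0, U2=0 [stuck-at-0], U3=1, U4=1, U5=0 → 0 — eliminated
Only U1 stuck-at-0 reproduces the observed 1.

U1 stuck-at-0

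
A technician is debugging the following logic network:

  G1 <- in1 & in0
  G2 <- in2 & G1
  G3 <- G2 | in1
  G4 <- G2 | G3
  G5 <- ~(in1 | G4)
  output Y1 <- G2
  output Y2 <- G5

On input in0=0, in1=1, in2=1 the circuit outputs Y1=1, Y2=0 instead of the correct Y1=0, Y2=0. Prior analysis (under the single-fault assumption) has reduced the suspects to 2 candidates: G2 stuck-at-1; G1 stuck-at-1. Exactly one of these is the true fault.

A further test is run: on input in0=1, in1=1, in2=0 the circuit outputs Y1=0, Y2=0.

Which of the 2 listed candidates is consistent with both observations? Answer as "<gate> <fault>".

G1 stuck-at-1

Evaluate each candidate on input in0=1, in1=1, in2=0:
  G2 stuck-at-1: G1=1, G2=1 [stuck-at-1], G3=1, G4=1, G5=0 → Y1=1, Y2=0 — eliminated
  G1 stuck-at-1: G1=1 [stuck-at-1], G2=0, G3=1, G4=1, G5=0 → Y1=0, Y2=0 — matches
Only G1 stuck-at-1 reproduces the observed Y1=0, Y2=0.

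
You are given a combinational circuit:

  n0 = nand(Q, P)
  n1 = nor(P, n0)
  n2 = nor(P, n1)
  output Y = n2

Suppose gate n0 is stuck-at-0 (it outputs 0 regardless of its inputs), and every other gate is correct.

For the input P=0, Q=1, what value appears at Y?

Propagate with n0 forced: n0=0 [stuck-at-0], n1=1, n2=0.
So Y = 0. (Without the fault it would be 1.)

0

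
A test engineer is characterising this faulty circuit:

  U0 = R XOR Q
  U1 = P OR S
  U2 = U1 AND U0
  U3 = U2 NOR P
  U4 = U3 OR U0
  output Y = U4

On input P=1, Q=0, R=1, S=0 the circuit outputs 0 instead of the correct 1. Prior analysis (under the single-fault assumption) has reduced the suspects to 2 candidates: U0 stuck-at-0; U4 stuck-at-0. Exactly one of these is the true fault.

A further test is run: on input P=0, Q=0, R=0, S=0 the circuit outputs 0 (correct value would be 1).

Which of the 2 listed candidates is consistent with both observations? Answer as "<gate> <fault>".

Evaluate each candidate on input P=0, Q=0, R=0, S=0:
  U0 stuck-at-0: U0=0 [stuck-at-0], U1=0, U2=0, U3=1, U4=1 → 1 — eliminated
  U4 stuck-at-0: U0=0, U1=0, U2=0, U3=1, U4=0 [stuck-at-0] → 0 — matches
Only U4 stuck-at-0 reproduces the observed 0.

U4 stuck-at-0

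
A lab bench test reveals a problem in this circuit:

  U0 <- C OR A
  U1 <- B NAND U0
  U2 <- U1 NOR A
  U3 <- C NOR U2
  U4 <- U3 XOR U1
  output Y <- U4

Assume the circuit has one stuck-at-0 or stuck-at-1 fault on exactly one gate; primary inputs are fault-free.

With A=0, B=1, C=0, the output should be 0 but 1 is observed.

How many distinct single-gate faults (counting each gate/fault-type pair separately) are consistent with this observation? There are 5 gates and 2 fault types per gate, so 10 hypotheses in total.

3

Fault-free: U0=0, U1=1, U2=0, U3=1, U4=0 → 0. Observed 1.
  U0 stuck-at-0: output 0 ✗
  U0 stuck-at-1: output 0 ✗
  U1 stuck-at-0: output 0 ✗
  U1 stuck-at-1: output 0 ✗
  U2 stuck-at-0: output 0 ✗
  U2 stuck-at-1: output 1 ✓
  U3 stuck-at-0: output 1 ✓
  U3 stuck-at-1: output 0 ✗
  U4 stuck-at-0: output 0 ✗
  U4 stuck-at-1: output 1 ✓
Consistent faults: {U2 stuck-at-1, U3 stuck-at-0, U4 stuck-at-1} — 3 in all.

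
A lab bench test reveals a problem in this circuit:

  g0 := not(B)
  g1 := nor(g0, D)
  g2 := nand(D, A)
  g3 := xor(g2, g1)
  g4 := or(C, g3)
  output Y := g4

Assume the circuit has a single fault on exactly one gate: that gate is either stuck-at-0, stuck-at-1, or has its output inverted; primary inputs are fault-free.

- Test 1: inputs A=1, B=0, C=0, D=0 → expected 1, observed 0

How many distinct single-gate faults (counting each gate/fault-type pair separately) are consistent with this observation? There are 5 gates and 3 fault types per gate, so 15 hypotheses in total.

10

Fault-free: g0=1, g1=0, g2=1, g3=1, g4=1 → 1. Observed 0.
  g0: stuck-at-0, inverted output ✓; others ✗
  g1: stuck-at-1, inverted output ✓; others ✗
  g2: stuck-at-0, inverted output ✓; others ✗
  g3: stuck-at-0, inverted output ✓; others ✗
  g4: stuck-at-0, inverted output ✓; others ✗
Consistent faults: {g0 stuck-at-0, g0 inverted output, g1 stuck-at-1, g1 inverted output, g2 stuck-at-0, g2 inverted output, g3 stuck-at-0, g3 inverted output, g4 stuck-at-0, g4 inverted output} — 10 in all.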